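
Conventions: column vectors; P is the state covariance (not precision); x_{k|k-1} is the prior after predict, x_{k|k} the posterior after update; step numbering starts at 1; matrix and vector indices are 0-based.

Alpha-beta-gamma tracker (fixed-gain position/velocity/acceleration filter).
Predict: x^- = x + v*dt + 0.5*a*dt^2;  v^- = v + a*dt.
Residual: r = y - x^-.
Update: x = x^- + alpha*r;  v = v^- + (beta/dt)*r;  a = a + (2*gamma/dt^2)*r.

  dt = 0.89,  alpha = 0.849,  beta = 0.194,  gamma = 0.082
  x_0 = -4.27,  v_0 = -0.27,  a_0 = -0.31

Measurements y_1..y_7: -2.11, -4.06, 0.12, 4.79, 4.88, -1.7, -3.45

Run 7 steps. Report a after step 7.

step 1: x_pred=-4.6331  r=2.5231  x^+=-2.4910  v^+=0.0041  a^+=0.2124
step 2: x_pred=-2.4032  r=-1.6568  x^+=-3.8098  v^+=-0.1680  a^+=-0.1306
step 3: x_pred=-4.0111  r=4.1311  x^+=-0.5038  v^+=0.6162  a^+=0.7247
step 4: x_pred=0.3316  r=4.4584  x^+=4.1168  v^+=2.2330  a^+=1.6478
step 5: x_pred=6.7567  r=-1.8767  x^+=5.1634  v^+=3.2904  a^+=1.2592
step 6: x_pred=8.5906  r=-10.2906  x^+=-0.1461  v^+=2.1680  a^+=-0.8714
step 7: x_pred=1.4383  r=-4.8883  x^+=-2.7119  v^+=0.3269  a^+=-1.8835

a_post = -1.8835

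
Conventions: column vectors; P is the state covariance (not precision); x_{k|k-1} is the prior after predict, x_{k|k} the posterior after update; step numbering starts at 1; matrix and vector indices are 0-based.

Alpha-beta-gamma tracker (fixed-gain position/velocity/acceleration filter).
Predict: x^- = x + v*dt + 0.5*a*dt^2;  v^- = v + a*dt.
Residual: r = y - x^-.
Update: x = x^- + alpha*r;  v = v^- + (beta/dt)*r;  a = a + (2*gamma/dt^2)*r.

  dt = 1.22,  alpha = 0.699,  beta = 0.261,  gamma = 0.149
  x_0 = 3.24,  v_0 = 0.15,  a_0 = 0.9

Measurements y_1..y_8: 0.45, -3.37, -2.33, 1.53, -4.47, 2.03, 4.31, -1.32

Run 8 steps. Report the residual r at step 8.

step 1: x_pred=4.0928  r=-3.6428  x^+=1.5465  v^+=0.4687  a^+=0.1707
step 2: x_pred=2.2453  r=-5.6153  x^+=-1.6798  v^+=-0.5244  a^+=-0.9536
step 3: x_pred=-3.0293  r=0.6993  x^+=-2.5405  v^+=-1.5382  a^+=-0.8136
step 4: x_pred=-5.0226  r=6.5526  x^+=-0.4423  v^+=-1.1290  a^+=0.4983
step 5: x_pred=-1.4488  r=-3.0212  x^+=-3.5606  v^+=-1.1674  a^+=-0.1066
step 6: x_pred=-5.0641  r=7.0941  x^+=-0.1053  v^+=0.2203  a^+=1.3138
step 7: x_pred=1.1412  r=3.1688  x^+=3.3562  v^+=2.5011  a^+=1.9482
step 8: x_pred=7.8573  r=-9.1773  x^+=1.4424  v^+=2.9145  a^+=0.1108

resid = -9.1773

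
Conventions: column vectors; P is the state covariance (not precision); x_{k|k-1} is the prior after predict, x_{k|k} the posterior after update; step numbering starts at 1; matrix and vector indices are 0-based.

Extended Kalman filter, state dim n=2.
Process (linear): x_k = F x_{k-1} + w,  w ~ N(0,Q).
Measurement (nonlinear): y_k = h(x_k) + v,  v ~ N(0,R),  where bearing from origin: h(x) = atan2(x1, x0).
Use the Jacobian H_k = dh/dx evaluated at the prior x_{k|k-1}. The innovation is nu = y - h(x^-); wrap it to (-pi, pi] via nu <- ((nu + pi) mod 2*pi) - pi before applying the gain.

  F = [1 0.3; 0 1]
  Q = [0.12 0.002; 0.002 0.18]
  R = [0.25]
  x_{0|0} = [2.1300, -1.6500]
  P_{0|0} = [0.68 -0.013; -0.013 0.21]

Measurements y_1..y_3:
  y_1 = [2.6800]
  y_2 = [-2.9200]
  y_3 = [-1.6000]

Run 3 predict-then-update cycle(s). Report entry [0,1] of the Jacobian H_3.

H_jac[0,1] = -0.1987

step 1: x^-=[1.6350, -1.6500]  P^-=[0.8111 0.0520; 0.0520 0.3900]  H_jac=[0.3058 0.3030]  S=[0.3713]  K=[0.7105; 0.3611]  nu=[-2.8132]  x^+=[-0.3637, -2.6659]  P^+=[0.6237 -0.0433; -0.0433 0.3416]
step 2: x^-=[-1.1634, -2.6659]  P^-=[0.7485 0.0612; 0.0612 0.5216]  H_jac=[0.3151 -0.1375]  S=[0.3289]  K=[0.6915; -0.1594]  nu=[-0.9377]  x^+=[-1.8119, -2.5164]  P^+=[0.5912 0.0975; 0.0975 0.5132]
step 3: x^-=[-2.5668, -2.5164]  P^-=[0.8159 0.2534; 0.2534 0.6932]  H_jac=[0.1948 -0.1987]  S=[0.2887]  K=[0.3760; -0.3061]  nu=[0.7661]  x^+=[-2.2787, -2.7508]  P^+=[0.7751 0.2867; 0.2867 0.6662]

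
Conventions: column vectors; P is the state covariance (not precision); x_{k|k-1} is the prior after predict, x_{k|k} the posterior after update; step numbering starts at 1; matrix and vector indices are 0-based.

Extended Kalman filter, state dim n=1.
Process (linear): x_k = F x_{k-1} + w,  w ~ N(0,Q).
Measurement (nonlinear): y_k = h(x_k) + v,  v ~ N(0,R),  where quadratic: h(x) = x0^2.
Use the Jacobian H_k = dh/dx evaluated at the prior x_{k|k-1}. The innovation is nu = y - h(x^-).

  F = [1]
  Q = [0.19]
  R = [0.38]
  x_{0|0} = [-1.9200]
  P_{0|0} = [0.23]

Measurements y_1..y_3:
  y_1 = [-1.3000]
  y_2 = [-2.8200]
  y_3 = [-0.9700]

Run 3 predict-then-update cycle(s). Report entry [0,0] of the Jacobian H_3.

H_jac[0,0] = 1.0864

step 1: x^-=[-1.9200]  P^-=[0.4200]  H_jac=[-3.8400]  S=[6.5732]  K=[-0.2454]  nu=[-4.9864]  x^+=[-0.6965]  P^+=[0.0243]
step 2: x^-=[-0.6965]  P^-=[0.2143]  H_jac=[-1.3931]  S=[0.7958]  K=[-0.3751]  nu=[-3.3052]  x^+=[0.5432]  P^+=[0.1023]
step 3: x^-=[0.5432]  P^-=[0.2923]  H_jac=[1.0864]  S=[0.7250]  K=[0.4380]  nu=[-1.2650]  x^+=[-0.0109]  P^+=[0.1532]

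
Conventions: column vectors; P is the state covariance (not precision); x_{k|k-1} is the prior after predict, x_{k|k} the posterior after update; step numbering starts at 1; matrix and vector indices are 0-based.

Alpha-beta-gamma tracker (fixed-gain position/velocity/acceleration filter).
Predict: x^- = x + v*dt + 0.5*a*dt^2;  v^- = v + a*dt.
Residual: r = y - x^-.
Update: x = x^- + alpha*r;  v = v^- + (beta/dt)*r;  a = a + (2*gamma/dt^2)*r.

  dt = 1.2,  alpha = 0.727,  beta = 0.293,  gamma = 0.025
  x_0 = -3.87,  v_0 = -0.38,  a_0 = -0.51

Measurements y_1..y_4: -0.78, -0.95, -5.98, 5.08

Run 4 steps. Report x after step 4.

x_post = 1.7507

step 1: x_pred=-4.6932  r=3.9132  x^+=-1.8483  v^+=-0.0365  a^+=-0.3741
step 2: x_pred=-2.1615  r=1.2115  x^+=-1.2807  v^+=-0.1897  a^+=-0.3321
step 3: x_pred=-1.7474  r=-4.2326  x^+=-4.8245  v^+=-1.6216  a^+=-0.4790
step 4: x_pred=-7.1153  r=12.1953  x^+=1.7507  v^+=0.7813  a^+=-0.0556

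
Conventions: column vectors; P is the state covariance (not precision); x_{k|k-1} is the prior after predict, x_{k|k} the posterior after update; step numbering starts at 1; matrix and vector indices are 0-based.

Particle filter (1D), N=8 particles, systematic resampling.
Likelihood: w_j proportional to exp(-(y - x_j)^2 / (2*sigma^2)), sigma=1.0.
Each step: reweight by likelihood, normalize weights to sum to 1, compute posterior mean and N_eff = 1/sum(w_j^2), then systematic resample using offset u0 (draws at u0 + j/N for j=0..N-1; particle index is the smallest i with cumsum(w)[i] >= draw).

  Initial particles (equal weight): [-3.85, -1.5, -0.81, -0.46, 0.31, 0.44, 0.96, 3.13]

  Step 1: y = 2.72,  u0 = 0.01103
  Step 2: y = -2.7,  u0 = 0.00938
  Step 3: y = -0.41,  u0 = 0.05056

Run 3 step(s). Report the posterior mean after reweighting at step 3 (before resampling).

post_mean = 0.3539

step 1: w=[0.0000, 0.0001, 0.0016, 0.0050, 0.0432, 0.0586, 0.1674, 0.7242]  mean=2.4629  Neff=1.7927  idx=[4, 6, 6, 7, 7, 7, 7, 7]
step 2: w=[0.8137, 0.0931, 0.0931, 0.0000, 0.0000, 0.0000, 0.0000, 0.0000]  mean=0.4311  Neff=1.4716  idx=[0, 0, 0, 0, 0, 0, 0, 1]
step 3: w=[0.1332, 0.1332, 0.1332, 0.1332, 0.1332, 0.1332, 0.1332, 0.0675]  mean=0.3539  Neff=7.7656  idx=[0, 1, 2, 3, 4, 5, 6, 6]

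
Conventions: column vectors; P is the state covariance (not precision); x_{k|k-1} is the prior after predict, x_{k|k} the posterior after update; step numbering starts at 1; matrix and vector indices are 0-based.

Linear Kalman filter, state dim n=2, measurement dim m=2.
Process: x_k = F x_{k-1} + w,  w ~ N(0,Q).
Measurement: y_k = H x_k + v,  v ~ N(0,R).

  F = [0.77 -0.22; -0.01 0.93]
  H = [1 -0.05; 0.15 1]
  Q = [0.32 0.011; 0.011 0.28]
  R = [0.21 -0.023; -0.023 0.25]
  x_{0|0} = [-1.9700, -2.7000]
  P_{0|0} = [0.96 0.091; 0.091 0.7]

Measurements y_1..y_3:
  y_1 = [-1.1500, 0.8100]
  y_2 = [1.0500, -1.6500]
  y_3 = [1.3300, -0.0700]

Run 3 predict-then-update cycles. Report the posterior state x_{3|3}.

x_post = [1.0698, -0.5250]

step 1: x^-=[-0.9229, -2.4913]  P^-=[0.8922 -0.0742; -0.0742 0.8838]  S=[1.1119 -0.0070; -0.0070 1.1316]  K=[0.8062 0.0577; -0.1016 0.7705]  nu=[-0.3517, 3.4397]  x^+=[-1.0080, 0.1949]  P^+=[0.1665 -0.0291; -0.0291 0.1993]
step 2: x^-=[-0.8191, 0.1914]  P^-=[0.4382 -0.0520; -0.0520 0.4530]  S=[0.6546 -0.0315; -0.0315 0.6972]  K=[0.6759 0.0503; -0.0835 0.6347]  nu=[1.8786, -1.7185]  x^+=[0.3643, -1.0562]  P^+=[0.1396 -0.0239; -0.0239 0.1642]
step 3: x^-=[0.5129, -0.9859]  P^-=[0.4188 -0.0408; -0.0408 0.4225]  S=[0.6340 -0.0218; -0.0218 0.6696]  K=[0.6657 0.0545; -0.0764 0.6192]  nu=[0.7678, 0.8390]  x^+=[1.0698, -0.5250]  P^+=[0.1374 -0.0223; -0.0223 0.1599]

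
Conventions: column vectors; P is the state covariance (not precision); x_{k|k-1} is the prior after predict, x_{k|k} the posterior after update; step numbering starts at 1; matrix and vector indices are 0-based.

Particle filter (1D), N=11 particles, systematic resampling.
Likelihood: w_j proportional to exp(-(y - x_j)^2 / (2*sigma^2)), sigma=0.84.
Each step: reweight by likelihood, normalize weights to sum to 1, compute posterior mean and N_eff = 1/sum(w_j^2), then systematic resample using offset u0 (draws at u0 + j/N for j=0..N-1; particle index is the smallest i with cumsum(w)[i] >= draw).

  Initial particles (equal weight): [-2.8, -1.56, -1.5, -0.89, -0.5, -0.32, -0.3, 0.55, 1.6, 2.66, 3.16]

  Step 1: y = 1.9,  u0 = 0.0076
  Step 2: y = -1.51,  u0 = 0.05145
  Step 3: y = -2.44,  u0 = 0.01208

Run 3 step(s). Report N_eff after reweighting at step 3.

step 1: w=[0.0000, 0.0001, 0.0001, 0.0018, 0.0074, 0.0133, 0.0142, 0.1202, 0.4104, 0.2905, 0.1420]  mean=1.9302  Neff=3.4736  idx=[4, 7, 8, 8, 8, 8, 8, 9, 9, 9, 10]
step 2: w=[0.8987, 0.0915, 0.0020, 0.0020, 0.0020, 0.0020, 0.0020, 0.0000, 0.0000, 0.0000, 0.0000]  mean=-0.3833  Neff=1.2255  idx=[0, 0, 0, 0, 0, 0, 0, 0, 0, 0, 1]
step 3: w=[0.0997, 0.0997, 0.0997, 0.0997, 0.0997, 0.0997, 0.0997, 0.0997, 0.0997, 0.0997, 0.0025]  mean=-0.4973  Neff=10.0505  idx=[0, 1, 1, 2, 3, 4, 5, 6, 7, 8, 9]

N_eff = 10.0505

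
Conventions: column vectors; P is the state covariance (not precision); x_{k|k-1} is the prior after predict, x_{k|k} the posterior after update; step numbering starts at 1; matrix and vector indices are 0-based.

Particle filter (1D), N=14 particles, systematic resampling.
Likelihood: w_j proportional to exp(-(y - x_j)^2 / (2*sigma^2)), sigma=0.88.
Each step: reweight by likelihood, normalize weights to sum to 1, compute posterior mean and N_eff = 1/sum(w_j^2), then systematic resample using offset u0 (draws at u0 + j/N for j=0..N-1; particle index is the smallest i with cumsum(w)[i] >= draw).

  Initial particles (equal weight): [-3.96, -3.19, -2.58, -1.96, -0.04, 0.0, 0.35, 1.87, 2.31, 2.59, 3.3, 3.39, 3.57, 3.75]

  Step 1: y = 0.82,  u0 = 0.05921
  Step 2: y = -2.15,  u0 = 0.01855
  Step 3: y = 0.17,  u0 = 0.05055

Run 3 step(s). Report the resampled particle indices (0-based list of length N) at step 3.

step 1: w=[0.0000, 0.0000, 0.0002, 0.0022, 0.2035, 0.2125, 0.2844, 0.1610, 0.0782, 0.0434, 0.0062, 0.0046, 0.0025, 0.0013]  mean=0.7304  Neff=4.9641  idx=[4, 4, 4, 5, 5, 5, 6, 6, 6, 6, 7, 7, 8, 10]
step 2: w=[0.1441, 0.1441, 0.1441, 0.1291, 0.1291, 0.1291, 0.0451, 0.0451, 0.0451, 0.0451, 0.0001, 0.0001, 0.0000, 0.0000]  mean=0.0462  Neff=8.3077  idx=[0, 0, 1, 1, 2, 2, 3, 3, 4, 4, 5, 5, 7, 8]
step 3: w=[0.0711, 0.0711, 0.0711, 0.0711, 0.0711, 0.0711, 0.0718, 0.0718, 0.0718, 0.0718, 0.0718, 0.0718, 0.0716, 0.0716]  mean=0.0331  Neff=13.9997  idx=[0, 1, 2, 3, 4, 5, 6, 7, 8, 9, 10, 11, 12, 13]

resampled_idx = [0, 1, 2, 3, 4, 5, 6, 7, 8, 9, 10, 11, 12, 13]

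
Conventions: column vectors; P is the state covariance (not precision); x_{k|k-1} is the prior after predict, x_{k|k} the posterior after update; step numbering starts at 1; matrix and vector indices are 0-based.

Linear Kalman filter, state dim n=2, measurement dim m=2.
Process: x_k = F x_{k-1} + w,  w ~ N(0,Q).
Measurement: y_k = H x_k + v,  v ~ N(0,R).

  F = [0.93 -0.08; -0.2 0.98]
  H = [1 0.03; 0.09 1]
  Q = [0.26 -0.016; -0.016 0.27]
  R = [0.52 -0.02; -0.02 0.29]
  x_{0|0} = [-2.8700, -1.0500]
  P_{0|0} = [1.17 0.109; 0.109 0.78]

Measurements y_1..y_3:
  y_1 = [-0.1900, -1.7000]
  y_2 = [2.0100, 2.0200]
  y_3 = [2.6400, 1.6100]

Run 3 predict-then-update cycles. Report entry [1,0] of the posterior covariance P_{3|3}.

step 1: x^-=[-2.5851, -0.4550]  P^-=[1.2607 -0.1937; -0.1937 1.0232]  S=[1.7700 -0.0700; -0.0700 1.2885]  K=[0.7080 -0.0238; -0.0613 0.7772]  nu=[2.4088, -1.0123]  x^+=[-0.8556, -1.3895]  P^+=[0.3703 -0.0544; -0.0544 0.2315]
step 2: x^-=[-0.6845, -1.1906]  P^-=[0.5898 -0.1535; -0.1535 0.5285]  S=[1.1011 -0.1049; -0.1049 0.7956]  K=[0.5261 -0.0568; -0.0641 0.6384]  nu=[2.7302, 3.2722]  x^+=[0.5661, 0.7233]  P^+=[0.2763 -0.0518; -0.0518 0.1911]
step 3: x^-=[0.4686, 0.5956]  P^-=[0.5079 -0.1304; -0.1304 0.4849]  S=[1.0205 -0.0905; -0.0905 0.7555]  K=[0.4891 -0.0535; -0.0586 0.6192]  nu=[2.1536, 0.9722]  x^+=[1.4698, 1.0714]  P^+=[0.2569 -0.0484; -0.0484 0.1851]

P_post[1,0] = -0.0484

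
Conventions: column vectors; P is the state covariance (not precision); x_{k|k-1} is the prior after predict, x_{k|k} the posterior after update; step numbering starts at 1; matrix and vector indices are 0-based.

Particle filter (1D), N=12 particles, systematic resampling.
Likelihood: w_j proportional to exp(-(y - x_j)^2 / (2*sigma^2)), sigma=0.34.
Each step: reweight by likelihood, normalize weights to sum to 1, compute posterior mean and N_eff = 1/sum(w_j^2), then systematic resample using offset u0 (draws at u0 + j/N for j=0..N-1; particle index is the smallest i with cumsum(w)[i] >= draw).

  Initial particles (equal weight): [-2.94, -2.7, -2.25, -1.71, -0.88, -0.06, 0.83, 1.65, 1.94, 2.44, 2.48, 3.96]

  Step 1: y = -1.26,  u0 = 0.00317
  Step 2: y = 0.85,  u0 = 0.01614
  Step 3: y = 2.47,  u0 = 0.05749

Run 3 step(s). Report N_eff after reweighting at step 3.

step 1: w=[0.0000, 0.0001, 0.0149, 0.4300, 0.5529, 0.0020, 0.0000, 0.0000, 0.0000, 0.0000, 0.0000, 0.0000]  mean=-1.2559  Neff=2.0373  idx=[2, 3, 3, 3, 3, 3, 4, 4, 4, 4, 4, 4]
step 2: w=[0.0000, 0.0000, 0.0000, 0.0000, 0.0000, 0.0000, 0.1667, 0.1667, 0.1667, 0.1667, 0.1667, 0.1667]  mean=-0.8800  Neff=6.0000  idx=[6, 6, 7, 7, 8, 8, 9, 9, 10, 10, 11, 11]
step 3: w=[0.0833, 0.0833, 0.0833, 0.0833, 0.0833, 0.0833, 0.0833, 0.0833, 0.0833, 0.0833, 0.0833, 0.0833]  mean=-0.8800  Neff=12.0000  idx=[0, 1, 2, 3, 4, 5, 6, 7, 8, 9, 10, 11]

N_eff = 12.0000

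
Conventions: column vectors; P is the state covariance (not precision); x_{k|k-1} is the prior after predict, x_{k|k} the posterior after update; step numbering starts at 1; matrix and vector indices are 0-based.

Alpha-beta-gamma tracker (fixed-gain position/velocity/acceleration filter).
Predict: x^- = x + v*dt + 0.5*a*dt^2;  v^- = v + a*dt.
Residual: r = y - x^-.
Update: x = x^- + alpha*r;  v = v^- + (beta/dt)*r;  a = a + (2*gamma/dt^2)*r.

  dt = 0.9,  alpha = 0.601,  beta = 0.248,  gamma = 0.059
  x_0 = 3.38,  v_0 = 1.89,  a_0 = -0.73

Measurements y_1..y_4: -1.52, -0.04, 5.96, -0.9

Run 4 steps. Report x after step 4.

x_post = 0.0278

step 1: x_pred=4.7853  r=-6.3053  x^+=0.9958  v^+=-0.5045  a^+=-1.6486
step 2: x_pred=-0.1259  r=0.0859  x^+=-0.0743  v^+=-1.9645  a^+=-1.6360
step 3: x_pred=-2.5049  r=8.4649  x^+=2.5825  v^+=-1.1044  a^+=-0.4029
step 4: x_pred=1.4254  r=-2.3254  x^+=0.0278  v^+=-2.1078  a^+=-0.7416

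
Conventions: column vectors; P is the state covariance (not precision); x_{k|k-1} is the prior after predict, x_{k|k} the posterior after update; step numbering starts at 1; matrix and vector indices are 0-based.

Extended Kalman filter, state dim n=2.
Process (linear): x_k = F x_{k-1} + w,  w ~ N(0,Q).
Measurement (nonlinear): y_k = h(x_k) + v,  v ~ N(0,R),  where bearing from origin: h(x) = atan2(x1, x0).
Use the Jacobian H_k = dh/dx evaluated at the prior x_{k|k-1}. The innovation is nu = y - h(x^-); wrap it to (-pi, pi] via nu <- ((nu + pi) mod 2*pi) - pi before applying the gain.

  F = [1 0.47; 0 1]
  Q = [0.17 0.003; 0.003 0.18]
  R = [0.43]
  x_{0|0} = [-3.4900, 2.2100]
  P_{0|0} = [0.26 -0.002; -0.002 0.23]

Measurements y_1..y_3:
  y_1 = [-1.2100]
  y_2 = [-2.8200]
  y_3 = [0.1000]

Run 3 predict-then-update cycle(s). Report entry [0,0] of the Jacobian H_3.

step 1: x^-=[-2.4513, 2.2100]  P^-=[0.4789 0.1091; 0.1091 0.4100]  H_jac=[-0.2029 -0.2250]  S=[0.4804]  K=[-0.2533; -0.2381]  nu=[2.6653]  x^+=[-3.1265, 1.5754]  P^+=[0.4481 0.0801; 0.0801 0.3828]
step 2: x^-=[-2.3861, 1.5754]  P^-=[0.7780 0.2630; 0.2630 0.5628]  H_jac=[-0.1927 -0.2919]  S=[0.5364]  K=[-0.4226; -0.4007]  nu=[0.9051]  x^+=[-2.7686, 1.2127]  P^+=[0.6822 0.1722; 0.1722 0.4766]
step 3: x^-=[-2.1986, 1.2127]  P^-=[1.1193 0.3992; 0.3992 0.6566]  H_jac=[-0.1923 -0.3487]  S=[0.6048]  K=[-0.5861; -0.5056]  nu=[-2.5375]  x^+=[-0.7113, 2.4956]  P^+=[0.9115 0.2200; 0.2200 0.5020]

H_jac[0,0] = -0.1923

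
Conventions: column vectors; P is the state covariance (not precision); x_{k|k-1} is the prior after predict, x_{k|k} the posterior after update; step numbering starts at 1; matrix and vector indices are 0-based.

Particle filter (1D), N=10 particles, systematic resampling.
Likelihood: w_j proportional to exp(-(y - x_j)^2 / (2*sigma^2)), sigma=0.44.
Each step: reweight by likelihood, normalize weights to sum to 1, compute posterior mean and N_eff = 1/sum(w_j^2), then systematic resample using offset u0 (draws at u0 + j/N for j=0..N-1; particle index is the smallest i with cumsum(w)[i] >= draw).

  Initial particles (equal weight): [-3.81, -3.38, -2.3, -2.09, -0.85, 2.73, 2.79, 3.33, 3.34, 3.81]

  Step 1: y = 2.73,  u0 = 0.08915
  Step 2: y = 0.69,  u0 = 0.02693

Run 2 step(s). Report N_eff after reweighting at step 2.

N_eff = 6.3485

step 1: w=[0.0000, 0.0000, 0.0000, 0.0000, 0.0000, 0.3550, 0.3517, 0.1401, 0.1358, 0.0175]  mean=2.9368  Neff=3.4715  idx=[5, 5, 5, 6, 6, 6, 6, 7, 8, 9]
step 2: w=[0.1958, 0.1958, 0.1958, 0.1031, 0.1031, 0.1031, 0.1031, 0.0001, 0.0001, 0.0000]  mean=2.7549  Neff=6.3485  idx=[0, 0, 1, 1, 2, 2, 3, 4, 5, 6]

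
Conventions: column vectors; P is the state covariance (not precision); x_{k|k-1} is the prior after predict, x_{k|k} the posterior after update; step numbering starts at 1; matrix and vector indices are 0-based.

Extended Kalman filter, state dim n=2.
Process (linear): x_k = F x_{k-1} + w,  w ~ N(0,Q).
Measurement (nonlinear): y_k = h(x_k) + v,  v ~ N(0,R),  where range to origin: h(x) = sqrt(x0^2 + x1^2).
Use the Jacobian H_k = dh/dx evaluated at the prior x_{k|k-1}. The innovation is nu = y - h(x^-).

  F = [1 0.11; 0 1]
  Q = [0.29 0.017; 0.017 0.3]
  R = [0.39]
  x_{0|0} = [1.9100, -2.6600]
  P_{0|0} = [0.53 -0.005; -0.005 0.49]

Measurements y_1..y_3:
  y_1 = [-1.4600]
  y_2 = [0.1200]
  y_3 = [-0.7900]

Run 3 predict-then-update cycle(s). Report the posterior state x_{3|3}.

x_post = [-0.4027, 0.1169]

step 1: x^-=[1.6174, -2.6600]  P^-=[0.8248 0.0659; 0.0659 0.7900]  H_jac=[0.5195 -0.8544]  S=[1.1309]  K=[0.3291; -0.5666]  nu=[-4.5731]  x^+=[0.1122, -0.0688]  P^+=[0.7023 0.2768; 0.2768 0.4269]
step 2: x^-=[0.1046, -0.0688]  P^-=[1.0584 0.3408; 0.3408 0.7269]  H_jac=[0.8354 -0.5496]  S=[1.0353]  K=[0.6731; -0.1109]  nu=[-0.0052]  x^+=[0.1011, -0.0682]  P^+=[0.5893 0.4181; 0.4181 0.7142]
step 3: x^-=[0.0936, -0.0682]  P^-=[0.9799 0.5136; 0.5136 1.0142]  H_jac=[0.8080 -0.5892]  S=[0.8928]  K=[0.5479; -0.2044]  nu=[-0.9058]  x^+=[-0.4027, 0.1169]  P^+=[0.7119 0.6136; 0.6136 0.9769]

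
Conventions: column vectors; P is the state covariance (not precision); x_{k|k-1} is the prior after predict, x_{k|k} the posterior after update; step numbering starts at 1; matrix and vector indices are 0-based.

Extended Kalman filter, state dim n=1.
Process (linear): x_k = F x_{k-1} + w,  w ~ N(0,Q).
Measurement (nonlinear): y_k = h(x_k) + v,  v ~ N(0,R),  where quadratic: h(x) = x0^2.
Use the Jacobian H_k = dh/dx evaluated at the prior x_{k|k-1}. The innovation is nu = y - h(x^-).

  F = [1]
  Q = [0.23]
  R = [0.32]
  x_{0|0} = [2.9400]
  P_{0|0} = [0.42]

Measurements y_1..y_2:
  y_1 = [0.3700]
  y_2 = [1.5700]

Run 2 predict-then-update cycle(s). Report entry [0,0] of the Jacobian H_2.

step 1: x^-=[2.9400]  P^-=[0.6500]  H_jac=[5.8800]  S=[22.7934]  K=[0.1677]  nu=[-8.2736]  x^+=[1.5527]  P^+=[0.0091]
step 2: x^-=[1.5527]  P^-=[0.2391]  H_jac=[3.1054]  S=[2.6259]  K=[0.2828]  nu=[-0.8408]  x^+=[1.3149]  P^+=[0.0291]

H_jac[0,0] = 3.1054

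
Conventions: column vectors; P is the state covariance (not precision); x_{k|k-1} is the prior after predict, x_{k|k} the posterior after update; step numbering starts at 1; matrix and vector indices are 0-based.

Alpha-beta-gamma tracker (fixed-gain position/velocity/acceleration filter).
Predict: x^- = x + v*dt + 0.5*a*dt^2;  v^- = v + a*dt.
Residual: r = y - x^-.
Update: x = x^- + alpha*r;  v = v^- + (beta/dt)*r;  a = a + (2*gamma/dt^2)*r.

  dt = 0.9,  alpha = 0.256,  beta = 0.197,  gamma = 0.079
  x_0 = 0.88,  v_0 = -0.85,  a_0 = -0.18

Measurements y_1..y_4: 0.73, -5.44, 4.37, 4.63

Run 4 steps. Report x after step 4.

step 1: x_pred=0.0421  r=0.6879  x^+=0.2182  v^+=-0.8614  a^+=-0.0458
step 2: x_pred=-0.5756  r=-4.8644  x^+=-1.8209  v^+=-1.9674  a^+=-0.9947
step 3: x_pred=-3.9944  r=8.3644  x^+=-1.8531  v^+=-1.0317  a^+=0.6369
step 4: x_pred=-2.5237  r=7.1537  x^+=-0.6924  v^+=1.1074  a^+=2.0323

x_post = -0.6924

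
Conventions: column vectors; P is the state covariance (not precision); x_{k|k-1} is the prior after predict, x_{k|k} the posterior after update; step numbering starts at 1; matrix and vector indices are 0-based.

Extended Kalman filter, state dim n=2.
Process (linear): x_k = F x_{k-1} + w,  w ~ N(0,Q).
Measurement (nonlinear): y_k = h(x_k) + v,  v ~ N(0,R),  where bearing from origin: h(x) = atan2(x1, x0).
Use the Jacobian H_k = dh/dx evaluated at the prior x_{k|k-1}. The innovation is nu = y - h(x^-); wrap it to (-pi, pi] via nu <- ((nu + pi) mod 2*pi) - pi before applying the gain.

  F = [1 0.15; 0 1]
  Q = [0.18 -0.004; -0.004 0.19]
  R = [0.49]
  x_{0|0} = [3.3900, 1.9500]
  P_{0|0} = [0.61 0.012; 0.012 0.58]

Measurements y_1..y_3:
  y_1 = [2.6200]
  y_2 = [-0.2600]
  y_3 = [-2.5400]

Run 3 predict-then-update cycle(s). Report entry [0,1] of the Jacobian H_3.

H_jac[0,1] = 0.1801

step 1: x^-=[3.6825, 1.9500]  P^-=[0.8067 0.0950; 0.0950 0.7700]  H_jac=[-0.1123 0.2121]  S=[0.5303]  K=[-0.1328; 0.2878]  nu=[2.1330]  x^+=[3.3991, 2.5640]  P^+=[0.7973 0.1153; 0.1153 0.7261]
step 2: x^-=[3.7837, 2.5640]  P^-=[1.0282 0.2202; 0.2202 0.9161]  H_jac=[-0.1227 0.1811]  S=[0.5258]  K=[-0.1642; 0.2642]  nu=[-0.8556]  x^+=[3.9242, 2.3379]  P^+=[1.0140 0.2430; 0.2430 0.8794]
step 3: x^-=[4.2749, 2.3379]  P^-=[1.2867 0.3709; 0.3709 1.0694]  H_jac=[-0.0985 0.1801]  S=[0.5240]  K=[-0.1144; 0.2978]  nu=[-3.0405]  x^+=[4.6226, 1.4326]  P^+=[1.2799 0.3887; 0.3887 1.0229]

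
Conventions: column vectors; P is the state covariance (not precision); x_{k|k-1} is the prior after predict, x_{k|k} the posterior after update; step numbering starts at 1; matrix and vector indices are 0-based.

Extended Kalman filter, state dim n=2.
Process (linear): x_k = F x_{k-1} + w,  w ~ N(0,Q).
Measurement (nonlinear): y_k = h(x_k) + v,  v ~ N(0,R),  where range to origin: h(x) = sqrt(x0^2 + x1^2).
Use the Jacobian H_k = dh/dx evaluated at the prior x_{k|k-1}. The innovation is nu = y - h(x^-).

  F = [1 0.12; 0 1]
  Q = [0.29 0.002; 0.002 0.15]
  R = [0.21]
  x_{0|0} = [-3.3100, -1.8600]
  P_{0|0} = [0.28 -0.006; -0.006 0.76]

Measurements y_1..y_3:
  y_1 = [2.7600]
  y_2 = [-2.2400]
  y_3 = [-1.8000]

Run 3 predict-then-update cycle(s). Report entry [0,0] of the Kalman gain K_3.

step 1: x^-=[-3.5332, -1.8600]  P^-=[0.5795 0.0872; 0.0872 0.9100]  H_jac=[-0.8849 -0.4658]  S=[0.9331]  K=[-0.5931; -0.5370]  nu=[-1.2329]  x^+=[-2.8020, -1.1980]  P^+=[0.2513 -0.2100; -0.2100 0.6409]
step 2: x^-=[-2.9458, -1.1980]  P^-=[0.5001 -0.1311; -0.1311 0.7909]  H_jac=[-0.9263 -0.3767]  S=[0.6599]  K=[-0.6272; -0.2675]  nu=[-5.4200]  x^+=[0.4537, 0.2521]  P^+=[0.2405 -0.2418; -0.2418 0.7437]
step 3: x^-=[0.4840, 0.2521]  P^-=[0.4832 -0.1505; -0.1505 0.8937]  H_jac=[0.8869 0.4619]  S=[0.6574]  K=[0.5461; 0.4249]  nu=[-2.3457]  x^+=[-0.7969, -0.7445]  P^+=[0.2872 -0.3031; -0.3031 0.7750]

K[0,0] = 0.5461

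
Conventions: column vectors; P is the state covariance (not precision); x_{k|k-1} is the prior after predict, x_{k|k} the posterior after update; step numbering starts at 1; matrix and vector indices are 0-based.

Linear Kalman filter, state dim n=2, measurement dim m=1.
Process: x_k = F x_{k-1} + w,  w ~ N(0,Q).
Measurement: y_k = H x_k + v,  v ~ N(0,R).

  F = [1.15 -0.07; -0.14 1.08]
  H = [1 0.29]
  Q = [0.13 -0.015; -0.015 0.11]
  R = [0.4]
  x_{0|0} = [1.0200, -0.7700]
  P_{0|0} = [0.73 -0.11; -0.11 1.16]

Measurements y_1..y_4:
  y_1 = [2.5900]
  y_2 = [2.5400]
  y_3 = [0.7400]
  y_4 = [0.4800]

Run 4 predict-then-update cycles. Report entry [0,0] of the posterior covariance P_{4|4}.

P_post[0,0] = 0.5825

step 1: x^-=[1.2269, -0.9744]  P^-=[1.1188 -0.3579; -0.3579 1.5106]  S=[1.4383]  K=[0.7057; 0.0557]  nu=[1.6457]  x^+=[2.3883, -0.8827]  P^+=[0.4025 -0.4145; -0.4145 1.5061]
step 2: x^-=[2.8083, -1.2877]  P^-=[0.7364 -0.7125; -0.7125 2.0000]  S=[0.8913]  K=[0.5944; -0.1487]  nu=[0.1051]  x^+=[2.8708, -1.3033]  P^+=[0.4215 -0.6338; -0.6338 1.9803]
step 3: x^-=[3.3926, -1.8095]  P^-=[0.7992 -1.0259; -1.0259 2.6197]  S=[0.8245]  K=[0.6085; -0.3229]  nu=[-2.1279]  x^+=[2.0978, -1.1225]  P^+=[0.4939 -0.8639; -0.8639 2.5338]
step 4: x^-=[2.4911, -1.5060]  P^-=[0.9347 -1.3675; -1.3675 3.3363]  S=[0.8221]  K=[0.6546; -0.4865]  nu=[-1.5744]  x^+=[1.4606, -0.7400]  P^+=[0.5825 -1.1057; -1.1057 3.1417]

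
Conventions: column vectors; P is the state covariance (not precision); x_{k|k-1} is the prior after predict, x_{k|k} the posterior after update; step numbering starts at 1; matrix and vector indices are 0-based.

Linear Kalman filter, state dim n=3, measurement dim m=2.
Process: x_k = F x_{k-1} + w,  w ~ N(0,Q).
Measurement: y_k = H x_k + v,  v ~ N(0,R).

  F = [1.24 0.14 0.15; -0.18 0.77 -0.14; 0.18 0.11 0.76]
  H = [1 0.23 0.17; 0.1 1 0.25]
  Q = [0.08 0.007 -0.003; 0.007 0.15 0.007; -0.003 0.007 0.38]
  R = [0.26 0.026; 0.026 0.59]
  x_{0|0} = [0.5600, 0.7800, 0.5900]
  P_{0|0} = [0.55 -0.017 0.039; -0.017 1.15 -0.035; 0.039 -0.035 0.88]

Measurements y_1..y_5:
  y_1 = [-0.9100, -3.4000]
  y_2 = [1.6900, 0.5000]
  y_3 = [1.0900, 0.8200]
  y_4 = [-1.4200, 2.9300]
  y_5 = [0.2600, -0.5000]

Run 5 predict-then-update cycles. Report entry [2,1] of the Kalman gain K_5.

step 1: x^-=[0.8921, 0.4172, 0.6350]  P^-=[0.9752 -0.0373 0.2685; -0.0373 0.8811 -0.0353; 0.2685 -0.0353 0.9242]  S=[1.3799 0.3910; 0.3910 1.5270]  K=[0.7655 -0.1126; -0.0492 0.5814; 0.2817 0.0736]  nu=[-2.0060, -4.0652]  x^+=[-0.1858, -1.8477, -0.2294]  P^+=[0.2147 -0.0615 -0.0260; -0.0615 0.3840 -0.1442; -0.0260 -0.1442 0.7902]
step 2: x^-=[-0.5235, -1.3571, -0.4110]  P^-=[0.3983 -0.0819 0.0880; -0.0819 0.4469 -0.1368; 0.0880 -0.1368 0.8143]  S=[0.6870 0.1119; 0.1119 1.0114]  K=[0.5879 -0.0848; -0.0698 0.4077; 0.2767 0.0442]  nu=[2.5955, 2.0122]  x^+=[0.8317, -0.7179, 0.3960]  P^+=[0.1647 -0.0462 -0.0202; -0.0462 0.2818 -0.1540; -0.0202 -0.1540 0.7570]
step 3: x^-=[0.9902, -0.7579, 0.3717]  P^-=[0.3258 -0.0689 0.0784; -0.0689 0.3823 -0.1450; 0.0784 -0.1450 0.7929]  S=[0.6126 0.0976; 0.0976 0.9427]  K=[0.5395 -0.0736; -0.0677 0.3667; 0.2881 0.0350]  nu=[0.2109, 1.3860]  x^+=[1.0019, -0.2639, 0.4809]  P^+=[0.1502 -0.0409 -0.0141; -0.0409 0.2575 -0.1552; -0.0141 -0.1552 0.7389]
step 4: x^-=[1.2776, -0.4509, 0.5168]  P^-=[0.3066 -0.0644 0.0794; -0.0644 0.3661 -0.1457; 0.0794 -0.1457 0.7834]  S=[0.5946 0.0964; 0.0964 0.9264]  K=[0.5247 -0.0695; -0.0659 0.3558; 0.2959 0.0319]  nu=[-2.6818, 3.1239]  x^+=[-0.3468, 0.8374, -0.1770]  P^+=[0.1454 -0.0393 -0.0105; -0.0393 0.2508 -0.1546; -0.0105 -0.1546 0.7285]
step 5: x^-=[-0.3393, 0.7320, -0.1048]  P^-=[0.3009 -0.0630 0.0808; -0.0630 0.3614 -0.1450; 0.0808 -0.1450 0.7783]  S=[0.5897 0.0965; 0.0965 0.9220]  K=[0.5202 -0.0682; -0.0653 0.3526; 0.2998 0.0312]  nu=[0.4488, -1.1719]  x^+=[-0.0260, 0.2895, -0.0068]  P^+=[0.1439 -0.0389 -0.0088; -0.0389 0.2486 -0.1536; -0.0088 -0.1536 0.7226]

K[2,1] = 0.0312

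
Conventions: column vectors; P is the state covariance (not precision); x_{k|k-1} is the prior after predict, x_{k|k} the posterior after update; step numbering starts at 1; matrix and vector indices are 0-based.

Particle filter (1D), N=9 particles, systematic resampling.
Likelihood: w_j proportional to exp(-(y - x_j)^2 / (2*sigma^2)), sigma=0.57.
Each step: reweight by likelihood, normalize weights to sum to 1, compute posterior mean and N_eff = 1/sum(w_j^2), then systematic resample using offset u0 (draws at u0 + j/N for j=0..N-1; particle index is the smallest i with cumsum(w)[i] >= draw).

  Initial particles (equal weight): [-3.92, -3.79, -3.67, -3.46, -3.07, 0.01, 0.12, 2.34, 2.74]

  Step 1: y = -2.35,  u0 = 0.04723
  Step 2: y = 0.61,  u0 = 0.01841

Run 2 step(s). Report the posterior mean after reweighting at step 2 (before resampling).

post_mean = -3.0716

step 1: w=[0.0307, 0.0561, 0.0934, 0.2049, 0.6145, 0.0003, 0.0001, 0.0000, 0.0000]  mean=-3.2713  Neff=2.3128  idx=[1, 2, 3, 3, 4, 4, 4, 4, 4]
step 2: w=[0.0000, 0.0001, 0.0019, 0.0019, 0.1992, 0.1992, 0.1992, 0.1992, 0.1992]  mean=-3.0716  Neff=5.0396  idx=[4, 4, 5, 5, 6, 6, 7, 7, 8]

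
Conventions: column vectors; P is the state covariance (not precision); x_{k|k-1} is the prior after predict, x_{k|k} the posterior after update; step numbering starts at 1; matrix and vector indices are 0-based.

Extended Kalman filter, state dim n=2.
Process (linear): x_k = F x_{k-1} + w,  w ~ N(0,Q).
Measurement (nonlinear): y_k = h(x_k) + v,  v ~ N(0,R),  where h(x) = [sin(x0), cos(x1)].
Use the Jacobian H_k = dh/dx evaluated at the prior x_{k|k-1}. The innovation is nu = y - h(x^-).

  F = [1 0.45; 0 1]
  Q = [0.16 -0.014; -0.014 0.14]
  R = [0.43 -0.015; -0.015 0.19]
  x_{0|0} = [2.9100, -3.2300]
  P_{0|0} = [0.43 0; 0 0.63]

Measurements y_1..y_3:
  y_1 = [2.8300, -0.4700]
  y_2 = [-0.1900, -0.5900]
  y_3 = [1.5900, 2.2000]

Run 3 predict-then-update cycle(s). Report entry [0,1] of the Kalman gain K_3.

step 1: x^-=[1.4565, -3.2300]  P^-=[0.7176 0.2695; 0.2695 0.7700]  H_jac=[0.1140 0.0000; 0.0000 -0.0883]  S=[0.4393 -0.0177; -0.0177 0.1960]  K=[0.1820 -0.1049; 0.0562 -0.3418]  nu=[1.8365, 0.5261]  x^+=[1.7356, -3.3066]  P^+=[0.7002 0.2568; 0.2568 0.7450]
step 2: x^-=[0.2476, -3.3066]  P^-=[1.2421 0.5780; 0.5780 0.8850]  H_jac=[0.9695 0.0000; 0.0000 -0.1643]  S=[1.5975 -0.1071; -0.1071 0.2139]  K=[0.7492 -0.0690; 0.3158 -0.5217]  nu=[-0.4351, 0.3964]  x^+=[-0.1057, -3.6509]  P^+=[0.3334 0.1482; 0.1482 0.6322]
step 3: x^-=[-1.7486, -3.6509]  P^-=[0.7547 0.4186; 0.4186 0.7722]  H_jac=[-0.1768 0.0000; 0.0000 -0.4875]  S=[0.4536 0.0211; 0.0211 0.3735]  K=[-0.2695 -0.5312; -0.1167 -1.0012]  nu=[2.5742, 3.0731]  x^+=[-4.0748, -7.0281]  P^+=[0.6103 0.1987; 0.1987 0.3866]

K[0,1] = -0.5312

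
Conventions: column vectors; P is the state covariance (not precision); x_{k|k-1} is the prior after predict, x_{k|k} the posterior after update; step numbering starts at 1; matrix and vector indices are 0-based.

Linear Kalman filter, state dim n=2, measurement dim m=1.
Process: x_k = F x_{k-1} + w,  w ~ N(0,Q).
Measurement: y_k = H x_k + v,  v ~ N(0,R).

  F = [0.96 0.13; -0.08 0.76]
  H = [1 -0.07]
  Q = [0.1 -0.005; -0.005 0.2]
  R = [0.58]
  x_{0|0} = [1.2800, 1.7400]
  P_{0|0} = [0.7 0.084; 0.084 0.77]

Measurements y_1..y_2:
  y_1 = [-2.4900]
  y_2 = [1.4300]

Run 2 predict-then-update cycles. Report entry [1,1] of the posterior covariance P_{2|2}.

P_post[1,1] = 0.5624

step 1: x^-=[1.4550, 1.2200]  P^-=[0.7791 0.0777; 0.0777 0.6390]  S=[1.3513]  K=[0.5725; 0.0244]  nu=[-3.8596]  x^+=[-0.7547, 1.1258]  P^+=[0.3362 0.0588; 0.0588 0.6382]
step 2: x^-=[-0.5781, 0.9159]  P^-=[0.4353 0.0746; 0.0746 0.5636]  S=[1.0076]  K=[0.4268; 0.0348]  nu=[2.0722]  x^+=[0.3064, 0.9881]  P^+=[0.2517 0.0596; 0.0596 0.5624]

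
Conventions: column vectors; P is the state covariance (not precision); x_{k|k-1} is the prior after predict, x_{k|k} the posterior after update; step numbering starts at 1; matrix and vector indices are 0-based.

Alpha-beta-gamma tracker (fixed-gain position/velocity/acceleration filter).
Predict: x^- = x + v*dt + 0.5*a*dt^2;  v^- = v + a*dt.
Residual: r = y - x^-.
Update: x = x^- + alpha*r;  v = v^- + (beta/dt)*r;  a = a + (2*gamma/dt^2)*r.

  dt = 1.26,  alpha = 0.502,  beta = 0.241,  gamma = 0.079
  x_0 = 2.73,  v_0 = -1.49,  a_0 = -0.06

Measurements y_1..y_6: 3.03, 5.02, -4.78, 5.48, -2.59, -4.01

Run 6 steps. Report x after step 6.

step 1: x_pred=0.8050  r=2.2250  x^+=1.9219  v^+=-1.1400  a^+=0.1614
step 2: x_pred=0.6137  r=4.4063  x^+=2.8256  v^+=-0.0938  a^+=0.6000
step 3: x_pred=3.1837  r=-7.9637  x^+=-0.8141  v^+=-0.8611  a^+=-0.1926
step 4: x_pred=-2.0519  r=7.5319  x^+=1.7291  v^+=0.3369  a^+=0.5570
step 5: x_pred=2.5957  r=-5.1857  x^+=-0.0075  v^+=0.0468  a^+=0.0409
step 6: x_pred=0.0840  r=-4.0940  x^+=-1.9712  v^+=-0.6847  a^+=-0.3665

x_post = -1.9712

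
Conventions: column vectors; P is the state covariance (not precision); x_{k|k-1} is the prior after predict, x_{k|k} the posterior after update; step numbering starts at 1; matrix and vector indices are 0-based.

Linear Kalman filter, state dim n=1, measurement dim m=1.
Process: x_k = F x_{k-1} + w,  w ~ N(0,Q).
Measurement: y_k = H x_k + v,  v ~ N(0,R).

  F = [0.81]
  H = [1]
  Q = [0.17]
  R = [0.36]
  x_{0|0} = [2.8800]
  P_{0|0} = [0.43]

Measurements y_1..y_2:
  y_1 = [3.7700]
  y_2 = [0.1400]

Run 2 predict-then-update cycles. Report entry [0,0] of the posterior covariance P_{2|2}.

P_post[0,0] = 0.1641

step 1: x^-=[2.3328]  P^-=[0.4521]  S=[0.8121]  K=[0.5567]  nu=[1.4372]  x^+=[3.1329]  P^+=[0.2004]
step 2: x^-=[2.5377]  P^-=[0.3015]  S=[0.6615]  K=[0.4558]  nu=[-2.3977]  x^+=[1.4449]  P^+=[0.1641]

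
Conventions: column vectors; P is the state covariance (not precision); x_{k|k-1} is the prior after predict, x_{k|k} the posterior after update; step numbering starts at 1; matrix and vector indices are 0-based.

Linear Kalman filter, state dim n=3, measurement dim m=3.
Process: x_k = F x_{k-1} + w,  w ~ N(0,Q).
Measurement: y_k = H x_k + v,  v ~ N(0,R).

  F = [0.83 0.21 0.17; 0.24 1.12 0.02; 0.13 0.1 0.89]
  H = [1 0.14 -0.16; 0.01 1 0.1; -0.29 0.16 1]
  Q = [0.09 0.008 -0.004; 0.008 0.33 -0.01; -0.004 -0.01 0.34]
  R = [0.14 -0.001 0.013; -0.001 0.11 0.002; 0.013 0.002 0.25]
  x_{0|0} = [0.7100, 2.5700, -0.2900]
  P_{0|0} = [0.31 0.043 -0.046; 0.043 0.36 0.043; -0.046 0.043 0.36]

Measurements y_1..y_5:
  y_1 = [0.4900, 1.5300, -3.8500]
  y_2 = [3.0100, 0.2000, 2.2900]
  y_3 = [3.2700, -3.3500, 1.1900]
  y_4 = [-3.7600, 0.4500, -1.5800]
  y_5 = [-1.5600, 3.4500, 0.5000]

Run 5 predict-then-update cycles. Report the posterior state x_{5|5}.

x_post = [-1.2752, 2.5355, -0.1391]

step 1: x^-=[1.0797, 3.0430, 0.0912]  P^-=[0.3349 0.2035 0.0700; 0.2035 0.8242 0.0867; 0.0700 0.0867 0.6321]  S=[0.5380 0.3057 -0.0593; 0.3057 0.9621 0.2242; -0.0593 0.2242 0.8997]  K=[0.6594 0.0013 0.0492; 0.0818 0.8485 -0.0287; 0.0574 -0.0261 0.7058]  nu=[-1.0011, -1.5329, -4.1150]  x^+=[0.2151, 1.7785, -2.8305]  P^+=[0.1021 -0.0066 0.0515; -0.0066 0.0954 -0.0216; 0.0515 -0.0216 0.1955]
step 2: x^-=[0.0708, 1.9870, -2.3133]  P^-=[0.1809 0.0438 0.0727; 0.0438 0.4516 -0.0042; 0.0727 -0.0042 0.5055]  S=[0.3319 0.1075 -0.0294; 0.1075 0.5669 0.1060; -0.0294 0.1060 0.7347]  K=[0.5408 -0.0209 0.0617; 0.0648 0.7912 -0.0362; 0.0493 -0.0512 0.6678]  nu=[2.2909, -1.5563, 4.3059]  x^+=[1.6081, 0.7482, 0.7548]  P^+=[0.0855 -0.0084 0.0486; -0.0084 0.0893 -0.0234; 0.0486 -0.0234 0.1853]
step 3: x^-=[1.6201, 1.2390, 0.9556]  P^-=[0.1673 0.0366 0.0664; 0.0366 0.4419 -0.0083; 0.0664 -0.0083 0.4960]  S=[0.3180 0.0990 -0.0321; 0.0990 0.5561 0.1016; -0.0321 0.1016 0.7268]  K=[0.5218 -0.0228 0.0589; 0.0646 0.7889 -0.0361; 0.0388 -0.0526 0.6632]  nu=[1.6293, -4.7007, 0.5060]  x^+=[2.6075, -2.3827, 1.6015]  P^+=[0.0825 -0.0084 0.0467; -0.0084 0.0891 -0.0233; 0.0467 -0.0233 0.1835]
step 4: x^-=[1.9361, -2.0108, 1.5260]  P^-=[0.1646 0.0359 0.0644; 0.0359 0.4414 -0.0088; 0.0644 -0.0088 0.4941]  S=[0.3158 0.0981 -0.0332; 0.0981 0.5555 0.1010; -0.0332 0.1010 0.7257]  K=[0.5178 -0.0228 0.0578; 0.0650 0.7888 -0.0360; 0.0357 -0.0525 0.6621]  nu=[-5.1704, 2.2888, -2.2229]  x^+=[-0.9218, -0.4612, -0.2503]  P^+=[0.0818 -0.0083 0.0462; -0.0083 0.0890 -0.0232; 0.0462 -0.0232 0.1830]
step 5: x^-=[-0.9045, -0.7428, -0.3887]  P^-=[0.1641 0.0358 0.0639; 0.0358 0.4414 -0.0089; 0.0639 -0.0089 0.4936]  S=[0.3153 0.0980 -0.0336; 0.0980 0.5554 0.1010; -0.0336 0.1010 0.7254]  K=[0.5169 -0.0227 0.0574; 0.0651 0.7888 -0.0359; 0.0349 -0.0524 0.6618]  nu=[-0.6137, 4.2407, 0.7453]  x^+=[-1.2752, 2.5355, -0.1391]  P^+=[0.0817 -0.0083 0.0460; -0.0083 0.0890 -0.0232; 0.0460 -0.0232 0.1829]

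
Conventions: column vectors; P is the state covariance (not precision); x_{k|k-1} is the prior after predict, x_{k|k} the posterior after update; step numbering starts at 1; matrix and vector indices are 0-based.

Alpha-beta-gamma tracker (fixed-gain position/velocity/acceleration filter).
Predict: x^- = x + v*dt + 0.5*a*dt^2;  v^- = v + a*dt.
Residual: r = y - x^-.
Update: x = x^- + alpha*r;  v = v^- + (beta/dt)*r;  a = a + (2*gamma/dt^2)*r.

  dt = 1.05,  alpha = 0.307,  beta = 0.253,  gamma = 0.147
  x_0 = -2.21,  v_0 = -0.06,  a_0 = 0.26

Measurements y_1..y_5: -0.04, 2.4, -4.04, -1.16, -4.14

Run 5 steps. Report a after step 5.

a_post = -3.1127

step 1: x_pred=-2.1297  r=2.0897  x^+=-1.4881  v^+=0.7165  a^+=0.8172
step 2: x_pred=-0.2853  r=2.6853  x^+=0.5391  v^+=2.2217  a^+=1.5333
step 3: x_pred=3.7171  r=-7.7571  x^+=1.3356  v^+=1.9626  a^+=-0.5352
step 4: x_pred=3.1013  r=-4.2613  x^+=1.7931  v^+=0.3738  a^+=-1.6716
step 5: x_pred=1.2641  r=-5.4041  x^+=-0.3949  v^+=-2.6835  a^+=-3.1127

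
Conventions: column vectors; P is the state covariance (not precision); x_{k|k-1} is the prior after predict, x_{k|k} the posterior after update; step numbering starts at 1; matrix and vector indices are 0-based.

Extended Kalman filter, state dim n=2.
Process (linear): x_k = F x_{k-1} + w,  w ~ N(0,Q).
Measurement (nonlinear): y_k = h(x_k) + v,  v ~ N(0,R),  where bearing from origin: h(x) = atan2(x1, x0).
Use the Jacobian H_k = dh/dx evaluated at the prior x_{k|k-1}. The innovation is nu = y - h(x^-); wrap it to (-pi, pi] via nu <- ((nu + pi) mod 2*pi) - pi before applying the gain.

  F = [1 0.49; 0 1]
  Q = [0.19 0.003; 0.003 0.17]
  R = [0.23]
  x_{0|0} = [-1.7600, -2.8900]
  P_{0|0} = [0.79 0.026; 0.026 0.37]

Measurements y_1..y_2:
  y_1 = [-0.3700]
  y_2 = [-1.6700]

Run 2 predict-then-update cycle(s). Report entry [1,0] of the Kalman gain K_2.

K[1,0] = -0.1456

step 1: x^-=[-3.1761, -2.8900]  P^-=[1.0943 0.2103; 0.2103 0.5400]  H_jac=[0.1567 -0.1722]  S=[0.2615]  K=[0.5173; -0.2296]  nu=[2.0333]  x^+=[-2.1244, -3.3569]  P^+=[1.0243 0.2414; 0.2414 0.5262]
step 2: x^-=[-3.7692, -3.3569]  P^-=[1.5772 0.5022; 0.5022 0.6962]  H_jac=[0.1318 -0.1480]  S=[0.2530]  K=[0.5277; -0.1456]  nu=[0.7440]  x^+=[-3.3766, -3.4651]  P^+=[1.5068 0.5216; 0.5216 0.6909]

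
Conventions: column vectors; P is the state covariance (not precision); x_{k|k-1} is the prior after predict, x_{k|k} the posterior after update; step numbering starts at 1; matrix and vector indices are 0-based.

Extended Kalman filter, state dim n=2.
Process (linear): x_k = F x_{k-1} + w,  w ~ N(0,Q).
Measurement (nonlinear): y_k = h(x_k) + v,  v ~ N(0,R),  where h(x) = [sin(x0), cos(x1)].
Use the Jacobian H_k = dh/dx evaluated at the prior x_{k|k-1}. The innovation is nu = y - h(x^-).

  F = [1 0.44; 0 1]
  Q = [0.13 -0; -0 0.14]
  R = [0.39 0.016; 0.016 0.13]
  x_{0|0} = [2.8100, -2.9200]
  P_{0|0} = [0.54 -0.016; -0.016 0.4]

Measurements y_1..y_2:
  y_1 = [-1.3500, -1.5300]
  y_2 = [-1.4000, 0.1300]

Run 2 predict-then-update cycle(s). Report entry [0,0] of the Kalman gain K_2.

step 1: x^-=[1.5252, -2.9200]  P^-=[0.7334 0.1600; 0.1600 0.5400]  H_jac=[0.0456 0.0000; 0.0000 0.2198]  S=[0.3915 0.0176; 0.0176 0.1561]  K=[0.0756 0.2168; -0.0156 0.7621]  nu=[-2.3490, -0.5545]  x^+=[1.2274, -3.3058]  P^+=[0.7232 0.1337; 0.1337 0.4497]
step 2: x^-=[-0.2272, -3.3058]  P^-=[1.0579 0.3316; 0.3316 0.5897]  H_jac=[0.9743 0.0000; 0.0000 -0.1635]  S=[1.3943 -0.0368; -0.0368 0.1458]  K=[0.7344 -0.1864; 0.2157 -0.6069]  nu=[-1.1747, 1.1165]  x^+=[-1.2980, -4.2369]  P^+=[0.2909 0.0764; 0.0764 0.4615]

K[0,0] = 0.7344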